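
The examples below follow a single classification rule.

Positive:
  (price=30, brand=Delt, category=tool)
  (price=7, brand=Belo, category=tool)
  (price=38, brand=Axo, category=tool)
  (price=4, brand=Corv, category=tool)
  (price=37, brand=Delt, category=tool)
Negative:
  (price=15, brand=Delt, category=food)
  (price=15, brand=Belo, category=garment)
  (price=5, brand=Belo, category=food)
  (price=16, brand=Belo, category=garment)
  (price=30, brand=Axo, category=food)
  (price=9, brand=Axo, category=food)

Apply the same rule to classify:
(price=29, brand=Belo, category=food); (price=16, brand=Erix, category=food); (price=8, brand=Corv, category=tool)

Negative, Negative, Positive

Checking candidate rules against both groups, what survives is: category is tool.
(price=29, brand=Belo, category=food) — category is food, hence Negative.
(price=16, brand=Erix, category=food) — category is food, hence Negative.
(price=8, brand=Corv, category=tool) — category is tool, hence Positive.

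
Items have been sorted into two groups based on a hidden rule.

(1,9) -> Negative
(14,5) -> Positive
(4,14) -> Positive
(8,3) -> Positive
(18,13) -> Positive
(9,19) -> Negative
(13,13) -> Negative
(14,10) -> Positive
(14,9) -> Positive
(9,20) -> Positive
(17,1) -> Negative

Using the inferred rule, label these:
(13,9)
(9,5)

Negative, Negative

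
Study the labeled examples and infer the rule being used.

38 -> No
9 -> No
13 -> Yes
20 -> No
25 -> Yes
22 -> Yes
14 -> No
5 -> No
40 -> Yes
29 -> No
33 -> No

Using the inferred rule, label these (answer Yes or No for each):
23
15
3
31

Comparing the two groups points to one rule — ≡ 1 (mod 3).
23: No (23 mod 3 = 2).
15: No (15 mod 3 = 0).
3: No (3 mod 3 = 0).
31: Yes (31 mod 3 = 1).

No, No, No, Yes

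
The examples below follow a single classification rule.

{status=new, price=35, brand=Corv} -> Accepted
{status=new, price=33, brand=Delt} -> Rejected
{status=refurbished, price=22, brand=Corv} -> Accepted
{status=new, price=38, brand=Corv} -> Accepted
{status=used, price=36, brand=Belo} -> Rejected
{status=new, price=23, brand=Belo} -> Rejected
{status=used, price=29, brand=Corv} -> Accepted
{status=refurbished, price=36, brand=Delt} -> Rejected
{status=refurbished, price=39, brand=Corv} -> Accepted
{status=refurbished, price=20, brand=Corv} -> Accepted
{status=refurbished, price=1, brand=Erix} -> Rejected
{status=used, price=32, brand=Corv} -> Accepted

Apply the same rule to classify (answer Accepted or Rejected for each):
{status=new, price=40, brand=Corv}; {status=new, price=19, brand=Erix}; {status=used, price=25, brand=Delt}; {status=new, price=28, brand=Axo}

Accepted, Rejected, Rejected, Rejected

One predicate separates the groups cleanly: brand is Corv.
Accepted: {status=new, price=40, brand=Corv}, since brand is Corv.
Rejected: {status=new, price=19, brand=Erix}, since brand is Erix.
Rejected: {status=used, price=25, brand=Delt}, since brand is Delt.
Rejected: {status=new, price=28, brand=Axo}, since brand is Axo.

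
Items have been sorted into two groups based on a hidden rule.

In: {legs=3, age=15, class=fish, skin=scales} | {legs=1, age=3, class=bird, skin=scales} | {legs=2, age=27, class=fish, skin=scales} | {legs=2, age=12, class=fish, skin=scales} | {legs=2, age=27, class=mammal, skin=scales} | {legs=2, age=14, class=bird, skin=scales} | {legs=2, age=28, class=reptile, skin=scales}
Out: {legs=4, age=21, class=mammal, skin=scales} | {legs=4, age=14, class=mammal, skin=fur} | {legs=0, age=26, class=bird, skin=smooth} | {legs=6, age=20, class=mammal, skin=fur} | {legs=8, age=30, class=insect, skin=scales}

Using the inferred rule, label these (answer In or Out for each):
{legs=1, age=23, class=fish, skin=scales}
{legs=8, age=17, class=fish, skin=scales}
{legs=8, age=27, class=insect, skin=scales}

The rule appears to be: skin is scales AND legs ≤ 3.
{legs=1, age=23, class=fish, skin=scales}: skin is scales, legs = 1 — matches, so In.
{legs=8, age=17, class=fish, skin=scales}: skin is scales, legs = 8 — doesn't match, so Out.
{legs=8, age=27, class=insect, skin=scales}: skin is scales, legs = 8 — doesn't match, so Out.

In, Out, Out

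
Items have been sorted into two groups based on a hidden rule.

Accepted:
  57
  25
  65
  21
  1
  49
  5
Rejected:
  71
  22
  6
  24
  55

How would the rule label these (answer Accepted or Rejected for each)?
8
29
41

Rejected, Accepted, Accepted

The rule appears to be: ≡ 1 (mod 4).
8 → 8 mod 4 = 0 → Rejected. 29 → 29 mod 4 = 1 → Accepted. 41 → 41 mod 4 = 1 → Accepted.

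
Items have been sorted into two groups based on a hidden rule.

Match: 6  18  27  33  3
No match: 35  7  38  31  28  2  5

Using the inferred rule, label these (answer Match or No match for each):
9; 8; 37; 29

The rule appears to be: multiple of 3.

Match, No match, No match, No match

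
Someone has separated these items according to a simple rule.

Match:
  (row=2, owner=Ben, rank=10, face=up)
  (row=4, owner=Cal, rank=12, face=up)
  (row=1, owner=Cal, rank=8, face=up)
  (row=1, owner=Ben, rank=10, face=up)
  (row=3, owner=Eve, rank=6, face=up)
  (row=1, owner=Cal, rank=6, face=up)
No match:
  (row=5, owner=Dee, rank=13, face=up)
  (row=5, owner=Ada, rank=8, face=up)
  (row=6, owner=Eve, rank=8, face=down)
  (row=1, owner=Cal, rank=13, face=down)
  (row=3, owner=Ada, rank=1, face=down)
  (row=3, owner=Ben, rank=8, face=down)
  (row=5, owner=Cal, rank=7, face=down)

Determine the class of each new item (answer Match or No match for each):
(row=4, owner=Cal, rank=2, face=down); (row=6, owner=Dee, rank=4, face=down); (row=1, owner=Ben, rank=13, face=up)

No match, No match, Match

A rule that fits every label: face is up AND row ≤ 4 — true of each 'Match' example, false of each 'No match' one.
(row=4, owner=Cal, rank=2, face=down): No match (face is down, row = 4).
(row=6, owner=Dee, rank=4, face=down): No match (face is down, row = 6).
(row=1, owner=Ben, rank=13, face=up): Match (face is up, row = 1).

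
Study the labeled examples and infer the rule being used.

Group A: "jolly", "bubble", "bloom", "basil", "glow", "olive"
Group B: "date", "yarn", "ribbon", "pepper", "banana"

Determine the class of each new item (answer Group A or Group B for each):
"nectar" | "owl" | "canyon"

Rule: contains 'l'. This holds for each 'Group A' example and fails for each 'Group B' one.

Group B, Group A, Group B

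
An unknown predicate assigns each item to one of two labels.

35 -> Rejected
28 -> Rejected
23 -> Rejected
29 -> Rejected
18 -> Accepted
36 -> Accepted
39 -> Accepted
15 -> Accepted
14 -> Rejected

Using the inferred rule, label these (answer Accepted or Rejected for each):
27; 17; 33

Accepted, Rejected, Accepted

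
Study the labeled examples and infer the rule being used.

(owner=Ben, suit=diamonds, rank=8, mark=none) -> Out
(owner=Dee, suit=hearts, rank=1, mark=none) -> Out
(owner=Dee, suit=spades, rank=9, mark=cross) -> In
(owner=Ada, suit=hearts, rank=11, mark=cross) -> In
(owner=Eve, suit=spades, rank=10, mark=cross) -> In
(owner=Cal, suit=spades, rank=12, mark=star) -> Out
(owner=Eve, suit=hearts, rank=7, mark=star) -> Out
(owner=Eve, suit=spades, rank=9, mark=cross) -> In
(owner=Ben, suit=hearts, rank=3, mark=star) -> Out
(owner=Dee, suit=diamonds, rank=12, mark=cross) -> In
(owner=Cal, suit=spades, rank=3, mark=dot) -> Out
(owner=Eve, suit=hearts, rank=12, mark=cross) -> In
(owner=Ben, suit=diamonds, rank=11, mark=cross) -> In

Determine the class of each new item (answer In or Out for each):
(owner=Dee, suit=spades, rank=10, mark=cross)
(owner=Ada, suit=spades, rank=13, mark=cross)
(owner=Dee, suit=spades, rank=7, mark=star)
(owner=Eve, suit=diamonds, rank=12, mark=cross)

Rule: mark is cross. This holds for each 'In' example and fails for each 'Out' one.

In, In, Out, In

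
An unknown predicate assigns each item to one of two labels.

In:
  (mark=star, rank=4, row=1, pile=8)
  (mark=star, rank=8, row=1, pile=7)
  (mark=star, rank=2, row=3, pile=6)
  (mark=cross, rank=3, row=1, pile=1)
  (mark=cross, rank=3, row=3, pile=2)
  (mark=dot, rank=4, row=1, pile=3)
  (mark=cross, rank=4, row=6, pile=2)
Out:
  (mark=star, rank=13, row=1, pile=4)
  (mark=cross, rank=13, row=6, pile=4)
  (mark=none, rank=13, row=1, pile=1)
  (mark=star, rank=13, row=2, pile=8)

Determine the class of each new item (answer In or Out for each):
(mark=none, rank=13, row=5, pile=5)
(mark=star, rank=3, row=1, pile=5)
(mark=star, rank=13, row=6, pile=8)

The distinguishing property — rank ≤ 8 — holds for all the 'In' cases and none of the 'Out' cases.

Out, In, Out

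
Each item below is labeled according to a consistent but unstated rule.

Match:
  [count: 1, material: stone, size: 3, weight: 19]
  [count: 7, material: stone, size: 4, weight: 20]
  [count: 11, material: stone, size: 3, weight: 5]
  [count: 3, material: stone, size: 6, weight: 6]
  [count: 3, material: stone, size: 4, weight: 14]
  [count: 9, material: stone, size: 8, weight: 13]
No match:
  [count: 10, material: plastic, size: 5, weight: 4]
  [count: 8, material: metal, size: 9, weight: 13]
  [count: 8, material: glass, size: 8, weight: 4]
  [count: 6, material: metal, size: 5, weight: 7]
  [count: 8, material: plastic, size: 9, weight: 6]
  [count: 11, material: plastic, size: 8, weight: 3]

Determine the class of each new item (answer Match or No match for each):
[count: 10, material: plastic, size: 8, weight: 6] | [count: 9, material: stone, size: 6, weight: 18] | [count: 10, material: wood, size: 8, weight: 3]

No match, Match, No match

All 'Match' examples share one property — material is stone — and every 'No match' example lacks it.
[count: 10, material: plastic, size: 8, weight: 6]: No match (material is plastic). [count: 9, material: stone, size: 6, weight: 18]: Match (material is stone). [count: 10, material: wood, size: 8, weight: 3]: No match (material is wood).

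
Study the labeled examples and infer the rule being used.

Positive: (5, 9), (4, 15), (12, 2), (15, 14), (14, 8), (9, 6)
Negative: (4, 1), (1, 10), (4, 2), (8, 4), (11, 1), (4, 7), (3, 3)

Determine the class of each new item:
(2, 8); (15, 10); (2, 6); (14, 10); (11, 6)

Negative, Positive, Negative, Positive, Positive

The distinguishing property — sum ≥ 14 — holds for all the 'Positive' cases and none of the 'Negative' cases.
(2, 8): Negative (2+8 = 10). (15, 10): Positive (15+10 = 25). (2, 6): Negative (2+6 = 8). (14, 10): Positive (14+10 = 24). (11, 6): Positive (11+6 = 17).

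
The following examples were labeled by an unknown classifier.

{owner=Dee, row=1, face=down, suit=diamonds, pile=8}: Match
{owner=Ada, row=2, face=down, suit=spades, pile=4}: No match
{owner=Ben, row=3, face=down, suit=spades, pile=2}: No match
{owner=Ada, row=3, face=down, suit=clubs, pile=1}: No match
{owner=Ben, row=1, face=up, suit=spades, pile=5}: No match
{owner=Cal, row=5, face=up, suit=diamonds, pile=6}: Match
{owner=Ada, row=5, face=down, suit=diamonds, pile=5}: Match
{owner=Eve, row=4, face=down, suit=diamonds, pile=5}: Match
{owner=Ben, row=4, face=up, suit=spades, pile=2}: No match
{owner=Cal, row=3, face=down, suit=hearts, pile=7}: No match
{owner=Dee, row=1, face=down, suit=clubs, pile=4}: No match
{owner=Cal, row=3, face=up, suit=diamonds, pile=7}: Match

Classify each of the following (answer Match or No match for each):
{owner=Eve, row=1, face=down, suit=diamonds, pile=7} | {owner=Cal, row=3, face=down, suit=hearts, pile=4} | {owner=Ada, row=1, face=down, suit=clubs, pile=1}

Match, No match, No match

All 'Match' examples share one property — suit is diamonds — and every 'No match' example lacks it.
{owner=Eve, row=1, face=down, suit=diamonds, pile=7}: Match (suit is diamonds). {owner=Cal, row=3, face=down, suit=hearts, pile=4}: No match (suit is hearts). {owner=Ada, row=1, face=down, suit=clubs, pile=1}: No match (suit is clubs).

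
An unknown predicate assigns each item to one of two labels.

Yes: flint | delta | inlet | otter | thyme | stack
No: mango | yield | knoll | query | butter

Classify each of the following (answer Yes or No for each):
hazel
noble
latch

The simplest hypothesis consistent with all the labels is: odd length AND contains 't'.
hazel: length 5, no 't', lacks this property → No. noble: length 5, no 't', lacks this property → No. latch: length 5, has 't', passes → Yes.

No, No, Yes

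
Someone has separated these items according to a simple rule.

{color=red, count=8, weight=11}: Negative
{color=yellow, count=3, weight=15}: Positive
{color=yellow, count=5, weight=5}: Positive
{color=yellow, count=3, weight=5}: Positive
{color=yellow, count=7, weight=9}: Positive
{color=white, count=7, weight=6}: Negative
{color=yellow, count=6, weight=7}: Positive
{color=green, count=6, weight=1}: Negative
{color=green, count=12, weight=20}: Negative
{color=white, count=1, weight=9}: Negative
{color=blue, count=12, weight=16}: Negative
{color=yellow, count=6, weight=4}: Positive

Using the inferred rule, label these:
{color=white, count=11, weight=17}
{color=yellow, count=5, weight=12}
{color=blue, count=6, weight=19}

Negative, Positive, Negative

Comparing the two groups points to one rule — color is yellow.
{color=white, count=11, weight=17} → color is white → Negative.
{color=yellow, count=5, weight=12} → color is yellow → Positive.
{color=blue, count=6, weight=19} → color is blue → Negative.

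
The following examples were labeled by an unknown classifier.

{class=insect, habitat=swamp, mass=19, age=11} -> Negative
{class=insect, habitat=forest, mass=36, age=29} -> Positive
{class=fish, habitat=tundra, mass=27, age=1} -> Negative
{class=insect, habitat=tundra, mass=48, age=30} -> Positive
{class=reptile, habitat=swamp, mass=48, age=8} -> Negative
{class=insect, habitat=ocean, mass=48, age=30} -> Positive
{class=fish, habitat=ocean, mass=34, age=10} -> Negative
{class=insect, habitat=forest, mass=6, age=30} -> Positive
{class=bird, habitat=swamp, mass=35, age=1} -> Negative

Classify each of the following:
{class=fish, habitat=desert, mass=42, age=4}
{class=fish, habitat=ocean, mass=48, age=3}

Negative, Negative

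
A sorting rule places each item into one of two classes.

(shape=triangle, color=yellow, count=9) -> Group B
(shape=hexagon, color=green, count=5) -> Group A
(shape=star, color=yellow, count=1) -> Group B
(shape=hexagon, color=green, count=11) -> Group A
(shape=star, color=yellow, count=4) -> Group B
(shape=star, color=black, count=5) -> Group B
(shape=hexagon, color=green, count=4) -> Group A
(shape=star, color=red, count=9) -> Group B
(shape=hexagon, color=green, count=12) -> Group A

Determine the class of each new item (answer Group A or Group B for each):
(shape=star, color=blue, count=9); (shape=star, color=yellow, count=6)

Group B, Group B

All 'Group A' examples share one property — color is green — and every 'Group B' example lacks it.
(shape=star, color=blue, count=9): color is blue — does not satisfy this, so Group B.
(shape=star, color=yellow, count=6): color is yellow — does not satisfy this, so Group B.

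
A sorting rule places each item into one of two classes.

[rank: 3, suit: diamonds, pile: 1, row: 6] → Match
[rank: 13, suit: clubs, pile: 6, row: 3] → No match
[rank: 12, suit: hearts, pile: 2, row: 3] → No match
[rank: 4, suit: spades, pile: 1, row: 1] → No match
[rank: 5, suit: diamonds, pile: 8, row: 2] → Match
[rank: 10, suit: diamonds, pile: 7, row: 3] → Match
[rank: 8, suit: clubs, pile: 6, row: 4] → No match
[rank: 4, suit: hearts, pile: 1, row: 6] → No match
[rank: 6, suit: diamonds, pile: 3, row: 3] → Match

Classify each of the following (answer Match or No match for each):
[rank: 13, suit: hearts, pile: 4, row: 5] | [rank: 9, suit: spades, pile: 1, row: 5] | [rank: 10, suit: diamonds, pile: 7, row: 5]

No match, No match, Match

Comparing the two groups points to one rule — suit is diamonds.
[rank: 13, suit: hearts, pile: 4, row: 5]: No match (suit is hearts). [rank: 9, suit: spades, pile: 1, row: 5]: No match (suit is spades). [rank: 10, suit: diamonds, pile: 7, row: 5]: Match (suit is diamonds).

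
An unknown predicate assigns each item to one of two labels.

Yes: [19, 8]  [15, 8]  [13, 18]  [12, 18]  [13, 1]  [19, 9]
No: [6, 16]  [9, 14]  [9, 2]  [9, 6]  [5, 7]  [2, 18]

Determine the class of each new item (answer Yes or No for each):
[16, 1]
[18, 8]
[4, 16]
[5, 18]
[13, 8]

Yes, Yes, No, No, Yes

All 'Yes' examples share one property — first ≥ 12 — and every 'No' example lacks it.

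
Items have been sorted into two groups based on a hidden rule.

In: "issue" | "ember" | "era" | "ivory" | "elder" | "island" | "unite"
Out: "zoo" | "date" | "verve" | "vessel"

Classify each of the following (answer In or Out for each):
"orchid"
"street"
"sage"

In, Out, Out

A rule that fits every label: starts with a vowel — true of each 'In' example, false of each 'Out' one.
"orchid": In (starts with 'o').
"street": Out (starts with 's').
"sage": Out (starts with 's').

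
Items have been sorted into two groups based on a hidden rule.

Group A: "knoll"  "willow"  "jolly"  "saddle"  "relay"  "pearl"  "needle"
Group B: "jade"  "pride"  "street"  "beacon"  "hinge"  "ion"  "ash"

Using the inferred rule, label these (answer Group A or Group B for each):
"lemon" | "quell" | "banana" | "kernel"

Group A, Group A, Group B, Group A

All 'Group A' examples share one property — contains 'l' — and every 'Group B' example lacks it.
"lemon" → has 'l' → Group A. "quell" → has 'l' → Group A. "banana" → no 'l' → Group B. "kernel" → has 'l' → Group A.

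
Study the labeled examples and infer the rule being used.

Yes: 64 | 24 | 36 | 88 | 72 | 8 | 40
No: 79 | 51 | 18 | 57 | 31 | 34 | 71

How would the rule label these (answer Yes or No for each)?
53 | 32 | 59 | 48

The distinguishing property — multiple of 4 — holds for all the 'Yes' cases and none of the 'No' cases.
53 — 53 = 4·13 + 1, hence No. 32 — 32 = 4·8, hence Yes. 59 — 59 = 4·14 + 3, hence No. 48 — 48 = 4·12, hence Yes.

No, Yes, No, Yes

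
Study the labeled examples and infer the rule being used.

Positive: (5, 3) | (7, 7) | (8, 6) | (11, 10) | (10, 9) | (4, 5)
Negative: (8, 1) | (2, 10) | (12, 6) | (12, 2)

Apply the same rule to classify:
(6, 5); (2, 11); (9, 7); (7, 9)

The pattern is that an item is 'Positive' exactly when: |first − second| ≤ 2.
(6, 5) — |6−5| = 1, hence Positive.
(2, 11) — |2−11| = 9, hence Negative.
(9, 7) — |9−7| = 2, hence Positive.
(7, 9) — |7−9| = 2, hence Positive.

Positive, Negative, Positive, Positive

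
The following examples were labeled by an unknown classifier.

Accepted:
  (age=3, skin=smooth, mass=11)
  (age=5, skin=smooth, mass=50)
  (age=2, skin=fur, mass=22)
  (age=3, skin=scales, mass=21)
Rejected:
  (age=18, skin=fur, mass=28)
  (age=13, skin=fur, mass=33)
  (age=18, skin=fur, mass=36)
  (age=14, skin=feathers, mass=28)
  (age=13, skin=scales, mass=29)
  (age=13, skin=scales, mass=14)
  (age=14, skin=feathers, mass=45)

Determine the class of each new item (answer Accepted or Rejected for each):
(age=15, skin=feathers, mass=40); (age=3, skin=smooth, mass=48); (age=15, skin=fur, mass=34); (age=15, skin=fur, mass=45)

Every 'Accepted' example satisfies: age ≤ 5. None of the 'Rejected' examples do.
Rejected: (age=15, skin=feathers, mass=40), since age = 15. Accepted: (age=3, skin=smooth, mass=48), since age = 3. Rejected: (age=15, skin=fur, mass=34), since age = 15. Rejected: (age=15, skin=fur, mass=45), since age = 15.

Rejected, Accepted, Rejected, Rejected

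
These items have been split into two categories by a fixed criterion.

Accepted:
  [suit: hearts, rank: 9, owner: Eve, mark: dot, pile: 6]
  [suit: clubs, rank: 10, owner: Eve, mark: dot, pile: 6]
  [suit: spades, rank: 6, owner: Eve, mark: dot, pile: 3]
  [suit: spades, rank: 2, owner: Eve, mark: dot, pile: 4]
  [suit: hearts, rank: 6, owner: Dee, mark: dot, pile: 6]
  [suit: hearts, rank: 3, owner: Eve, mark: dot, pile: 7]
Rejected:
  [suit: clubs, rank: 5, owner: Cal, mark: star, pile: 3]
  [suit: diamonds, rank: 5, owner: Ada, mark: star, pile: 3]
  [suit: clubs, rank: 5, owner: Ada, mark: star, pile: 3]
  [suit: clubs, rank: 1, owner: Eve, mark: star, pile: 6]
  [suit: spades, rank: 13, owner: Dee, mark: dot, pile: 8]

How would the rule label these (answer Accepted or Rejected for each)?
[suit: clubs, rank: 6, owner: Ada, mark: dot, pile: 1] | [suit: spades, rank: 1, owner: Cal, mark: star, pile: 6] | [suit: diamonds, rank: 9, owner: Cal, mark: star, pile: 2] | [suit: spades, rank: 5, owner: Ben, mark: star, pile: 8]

A rule that fits every label: mark is dot AND pile ≤ 7 — true of each 'Accepted' example, false of each 'Rejected' one.
[suit: clubs, rank: 6, owner: Ada, mark: dot, pile: 1] → mark is dot, pile = 1 → Accepted. [suit: spades, rank: 1, owner: Cal, mark: star, pile: 6] → mark is star, pile = 6 → Rejected. [suit: diamonds, rank: 9, owner: Cal, mark: star, pile: 2] → mark is star, pile = 2 → Rejected. [suit: spades, rank: 5, owner: Ben, mark: star, pile: 8] → mark is star, pile = 8 → Rejected.

Accepted, Rejected, Rejected, Rejected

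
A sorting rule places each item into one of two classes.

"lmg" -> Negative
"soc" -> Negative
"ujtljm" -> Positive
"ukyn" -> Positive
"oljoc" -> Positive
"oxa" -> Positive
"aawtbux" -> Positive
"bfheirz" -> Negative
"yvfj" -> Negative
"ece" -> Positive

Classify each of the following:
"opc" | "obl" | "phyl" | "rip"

Positive, Positive, Negative, Negative

The rule appears to be: starts with a vowel.
"opc": Positive (starts with 'o').
"obl": Positive (starts with 'o').
"phyl": Negative (starts with 'p').
"rip": Negative (starts with 'r').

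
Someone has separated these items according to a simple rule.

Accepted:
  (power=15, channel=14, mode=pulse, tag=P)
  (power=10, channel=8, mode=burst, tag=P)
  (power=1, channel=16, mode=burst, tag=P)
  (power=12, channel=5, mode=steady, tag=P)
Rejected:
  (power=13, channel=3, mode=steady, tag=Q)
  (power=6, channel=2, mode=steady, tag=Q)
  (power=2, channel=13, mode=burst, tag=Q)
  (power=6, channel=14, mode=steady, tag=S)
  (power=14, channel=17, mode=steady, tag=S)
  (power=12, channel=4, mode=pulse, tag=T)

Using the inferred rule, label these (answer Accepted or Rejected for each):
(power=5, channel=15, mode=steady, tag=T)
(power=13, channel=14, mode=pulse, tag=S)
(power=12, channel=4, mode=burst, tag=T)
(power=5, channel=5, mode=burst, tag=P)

The distinguishing property — tag is P — holds for all the 'Accepted' cases and none of the 'Rejected' cases.
(power=5, channel=15, mode=steady, tag=T) → tag is T → Rejected.
(power=13, channel=14, mode=pulse, tag=S) → tag is S → Rejected.
(power=12, channel=4, mode=burst, tag=T) → tag is T → Rejected.
(power=5, channel=5, mode=burst, tag=P) → tag is P → Accepted.

Rejected, Rejected, Rejected, Accepted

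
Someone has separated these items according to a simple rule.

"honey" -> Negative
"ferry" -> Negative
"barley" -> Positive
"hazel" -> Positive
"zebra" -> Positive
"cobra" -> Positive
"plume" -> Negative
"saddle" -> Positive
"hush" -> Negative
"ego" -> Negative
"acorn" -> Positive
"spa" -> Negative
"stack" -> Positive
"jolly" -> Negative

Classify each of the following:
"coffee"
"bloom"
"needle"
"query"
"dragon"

Negative, Negative, Negative, Negative, Positive

'Positive' ⟺ length ≥ 4 AND contains 'a'.
"coffee": length 6, no 'a', does not fit → Negative. "bloom": length 5, no 'a', does not fit → Negative. "needle": length 6, no 'a', does not fit → Negative. "query": length 5, no 'a', does not fit → Negative. "dragon": length 6, has 'a', meets the rule → Positive.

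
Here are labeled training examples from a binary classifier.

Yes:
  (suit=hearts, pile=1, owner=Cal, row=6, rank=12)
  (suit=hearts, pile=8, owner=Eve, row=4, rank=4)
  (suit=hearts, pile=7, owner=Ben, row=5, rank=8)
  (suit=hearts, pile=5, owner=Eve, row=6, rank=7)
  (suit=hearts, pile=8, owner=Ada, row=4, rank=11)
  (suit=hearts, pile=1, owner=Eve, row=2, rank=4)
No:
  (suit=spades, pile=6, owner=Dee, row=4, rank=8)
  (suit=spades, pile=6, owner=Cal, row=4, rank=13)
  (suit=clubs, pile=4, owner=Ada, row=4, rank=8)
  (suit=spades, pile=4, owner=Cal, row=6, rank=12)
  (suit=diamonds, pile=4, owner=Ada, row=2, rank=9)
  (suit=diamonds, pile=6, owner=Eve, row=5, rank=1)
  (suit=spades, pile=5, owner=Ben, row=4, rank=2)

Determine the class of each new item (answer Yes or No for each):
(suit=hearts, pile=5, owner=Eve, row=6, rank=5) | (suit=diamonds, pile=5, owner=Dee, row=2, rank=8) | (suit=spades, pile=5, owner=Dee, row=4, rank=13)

'Yes' ⟺ suit is hearts.
(suit=hearts, pile=5, owner=Eve, row=6, rank=5) → suit is hearts → Yes.
(suit=diamonds, pile=5, owner=Dee, row=2, rank=8) → suit is diamonds → No.
(suit=spades, pile=5, owner=Dee, row=4, rank=13) → suit is spades → No.

Yes, No, No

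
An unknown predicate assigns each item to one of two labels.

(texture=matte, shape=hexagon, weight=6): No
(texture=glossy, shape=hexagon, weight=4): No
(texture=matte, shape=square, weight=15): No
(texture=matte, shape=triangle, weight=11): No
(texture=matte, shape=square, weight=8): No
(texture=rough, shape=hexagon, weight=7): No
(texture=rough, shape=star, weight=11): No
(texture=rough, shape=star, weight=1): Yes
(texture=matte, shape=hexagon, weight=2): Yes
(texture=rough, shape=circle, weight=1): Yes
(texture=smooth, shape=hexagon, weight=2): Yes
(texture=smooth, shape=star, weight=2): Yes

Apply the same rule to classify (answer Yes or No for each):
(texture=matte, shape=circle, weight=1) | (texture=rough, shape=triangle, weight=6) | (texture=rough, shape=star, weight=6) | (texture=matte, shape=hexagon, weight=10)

Yes, No, No, No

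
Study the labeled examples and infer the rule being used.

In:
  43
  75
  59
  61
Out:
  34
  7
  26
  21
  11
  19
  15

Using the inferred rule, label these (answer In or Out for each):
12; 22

Out, Out

Rule: at least 43. This holds for each 'In' example and fails for each 'Out' one.
Out: 12, since 12 < 43.
Out: 22, since 22 < 43.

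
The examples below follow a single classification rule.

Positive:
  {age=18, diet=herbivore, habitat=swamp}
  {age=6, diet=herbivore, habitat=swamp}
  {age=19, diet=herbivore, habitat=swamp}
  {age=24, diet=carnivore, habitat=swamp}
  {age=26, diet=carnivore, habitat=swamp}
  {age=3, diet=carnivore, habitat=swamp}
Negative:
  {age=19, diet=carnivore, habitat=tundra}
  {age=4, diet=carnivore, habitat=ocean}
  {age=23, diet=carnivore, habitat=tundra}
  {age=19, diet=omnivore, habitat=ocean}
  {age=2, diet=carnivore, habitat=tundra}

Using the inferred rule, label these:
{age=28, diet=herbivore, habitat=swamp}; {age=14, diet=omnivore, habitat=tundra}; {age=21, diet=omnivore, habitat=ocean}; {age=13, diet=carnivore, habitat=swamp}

'Positive' ⟺ habitat is swamp.

Positive, Negative, Negative, Positive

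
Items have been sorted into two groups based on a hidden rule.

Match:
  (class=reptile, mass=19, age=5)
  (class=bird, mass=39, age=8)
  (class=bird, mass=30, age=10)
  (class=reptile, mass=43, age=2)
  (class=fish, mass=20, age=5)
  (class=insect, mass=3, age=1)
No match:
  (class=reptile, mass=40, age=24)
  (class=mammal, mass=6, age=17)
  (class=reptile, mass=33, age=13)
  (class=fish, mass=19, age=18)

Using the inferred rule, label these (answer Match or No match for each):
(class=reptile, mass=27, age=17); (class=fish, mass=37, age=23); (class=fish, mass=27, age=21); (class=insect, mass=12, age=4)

No match, No match, No match, Match

The distinguishing property — age ≤ 10 — holds for all the 'Match' cases and none of the 'No match' cases.
(class=reptile, mass=27, age=17): age = 17 — does not satisfy this, so No match.
(class=fish, mass=37, age=23): age = 23 — does not satisfy this, so No match.
(class=fish, mass=27, age=21): age = 21 — does not satisfy this, so No match.
(class=insect, mass=12, age=4): age = 4 — matches, so Match.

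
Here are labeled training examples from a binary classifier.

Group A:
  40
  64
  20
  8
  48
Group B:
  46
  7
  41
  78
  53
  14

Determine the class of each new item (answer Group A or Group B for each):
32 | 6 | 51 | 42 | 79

Group A, Group B, Group B, Group B, Group B

The rule appears to be: multiple of 4.
Group A: 32, since 32 = 4·8.
Group B: 6, since 6 = 4·1 + 2.
Group B: 51, since 51 = 4·12 + 3.
Group B: 42, since 42 = 4·10 + 2.
Group B: 79, since 79 = 4·19 + 3.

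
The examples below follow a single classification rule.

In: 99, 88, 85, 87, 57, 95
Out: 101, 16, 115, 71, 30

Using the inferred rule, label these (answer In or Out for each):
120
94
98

Out, In, In

'In' ⟺ digit sum ≥ 9.
120 — digit sum 1+2+0 = 3, hence Out. 94 — digit sum 9+4 = 13, hence In. 98 — digit sum 9+8 = 17, hence In.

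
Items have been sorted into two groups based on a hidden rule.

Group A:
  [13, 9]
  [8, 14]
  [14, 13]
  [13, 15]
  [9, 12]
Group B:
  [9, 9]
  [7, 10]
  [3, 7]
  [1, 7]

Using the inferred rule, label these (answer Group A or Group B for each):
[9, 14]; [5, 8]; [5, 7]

Group A, Group B, Group B

The classifier is using: sum ≥ 21.
Group A: [9, 14], since 9+14 = 23.
Group B: [5, 8], since 5+8 = 13.
Group B: [5, 7], since 5+7 = 12.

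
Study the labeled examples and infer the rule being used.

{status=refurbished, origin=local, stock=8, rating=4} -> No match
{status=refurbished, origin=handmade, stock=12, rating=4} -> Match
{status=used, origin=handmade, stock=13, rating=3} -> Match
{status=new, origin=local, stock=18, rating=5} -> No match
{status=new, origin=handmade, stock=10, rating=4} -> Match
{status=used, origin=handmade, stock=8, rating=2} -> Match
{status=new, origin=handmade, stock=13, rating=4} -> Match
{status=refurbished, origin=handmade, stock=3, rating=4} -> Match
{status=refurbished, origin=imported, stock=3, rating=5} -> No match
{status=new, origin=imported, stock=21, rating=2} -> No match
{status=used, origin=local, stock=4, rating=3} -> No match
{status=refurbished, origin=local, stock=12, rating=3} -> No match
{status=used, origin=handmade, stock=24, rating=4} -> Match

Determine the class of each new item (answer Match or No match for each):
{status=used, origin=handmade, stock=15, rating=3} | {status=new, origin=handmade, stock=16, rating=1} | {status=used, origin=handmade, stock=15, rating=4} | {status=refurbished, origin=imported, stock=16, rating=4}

Match, Match, Match, No match

The pattern is that an item is 'Match' exactly when: origin is handmade.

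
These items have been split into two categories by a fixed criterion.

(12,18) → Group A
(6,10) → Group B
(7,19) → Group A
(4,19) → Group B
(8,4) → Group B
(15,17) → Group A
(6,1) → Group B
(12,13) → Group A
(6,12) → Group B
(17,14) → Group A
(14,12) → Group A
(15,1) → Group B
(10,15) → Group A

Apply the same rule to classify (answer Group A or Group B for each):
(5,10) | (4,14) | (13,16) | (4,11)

Group B, Group B, Group A, Group B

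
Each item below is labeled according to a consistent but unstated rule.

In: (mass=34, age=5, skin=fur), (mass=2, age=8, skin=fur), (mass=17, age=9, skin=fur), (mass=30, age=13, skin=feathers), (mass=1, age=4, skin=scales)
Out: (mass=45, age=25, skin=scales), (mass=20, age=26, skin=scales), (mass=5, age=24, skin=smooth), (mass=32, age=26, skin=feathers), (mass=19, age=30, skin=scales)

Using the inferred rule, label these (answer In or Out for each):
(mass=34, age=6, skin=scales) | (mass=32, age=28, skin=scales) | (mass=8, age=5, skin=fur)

Every 'In' example satisfies: age ≤ 13. None of the 'Out' examples do.
(mass=34, age=6, skin=scales) — age = 6, hence In.
(mass=32, age=28, skin=scales) — age = 28, hence Out.
(mass=8, age=5, skin=fur) — age = 5, hence In.

In, Out, In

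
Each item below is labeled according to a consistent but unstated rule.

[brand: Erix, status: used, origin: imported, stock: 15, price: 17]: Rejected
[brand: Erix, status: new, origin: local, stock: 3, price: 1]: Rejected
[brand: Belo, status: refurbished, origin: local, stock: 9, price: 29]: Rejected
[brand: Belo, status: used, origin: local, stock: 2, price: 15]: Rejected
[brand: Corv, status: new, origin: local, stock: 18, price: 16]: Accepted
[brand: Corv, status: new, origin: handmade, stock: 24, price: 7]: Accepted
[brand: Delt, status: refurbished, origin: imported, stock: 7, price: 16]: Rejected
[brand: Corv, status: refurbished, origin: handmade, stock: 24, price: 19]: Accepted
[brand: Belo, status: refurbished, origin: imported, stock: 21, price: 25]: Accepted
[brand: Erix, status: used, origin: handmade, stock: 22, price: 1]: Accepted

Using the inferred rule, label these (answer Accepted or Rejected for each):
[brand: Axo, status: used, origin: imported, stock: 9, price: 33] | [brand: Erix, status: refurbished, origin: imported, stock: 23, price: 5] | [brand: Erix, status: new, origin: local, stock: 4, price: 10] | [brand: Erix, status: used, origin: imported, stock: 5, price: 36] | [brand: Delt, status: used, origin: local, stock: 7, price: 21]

The common property of the 'Accepted' items is: stock ≥ 18. No 'Rejected' item has it.
[brand: Axo, status: used, origin: imported, stock: 9, price: 33]: stock = 9 — fails this test, so Rejected. [brand: Erix, status: refurbished, origin: imported, stock: 23, price: 5]: stock = 23 — matches, so Accepted. [brand: Erix, status: new, origin: local, stock: 4, price: 10]: stock = 4 — fails this test, so Rejected. [brand: Erix, status: used, origin: imported, stock: 5, price: 36]: stock = 5 — fails this test, so Rejected. [brand: Delt, status: used, origin: local, stock: 7, price: 21]: stock = 7 — fails this test, so Rejected.

Rejected, Accepted, Rejected, Rejected, Rejected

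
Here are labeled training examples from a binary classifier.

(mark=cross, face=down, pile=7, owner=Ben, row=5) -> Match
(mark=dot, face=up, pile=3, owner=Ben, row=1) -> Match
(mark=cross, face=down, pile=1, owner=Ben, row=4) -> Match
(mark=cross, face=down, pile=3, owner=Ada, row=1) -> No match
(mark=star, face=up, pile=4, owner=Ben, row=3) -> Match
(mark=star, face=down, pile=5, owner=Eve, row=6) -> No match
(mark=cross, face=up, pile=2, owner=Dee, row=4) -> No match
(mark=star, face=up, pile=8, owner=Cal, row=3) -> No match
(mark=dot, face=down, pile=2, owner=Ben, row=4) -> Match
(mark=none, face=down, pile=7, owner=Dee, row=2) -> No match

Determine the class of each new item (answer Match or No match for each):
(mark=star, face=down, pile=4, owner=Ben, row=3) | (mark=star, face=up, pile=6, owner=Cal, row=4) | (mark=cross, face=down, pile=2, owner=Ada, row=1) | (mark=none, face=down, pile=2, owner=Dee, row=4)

Match, No match, No match, No match

The rule appears to be: owner is Ben.
Match: (mark=star, face=down, pile=4, owner=Ben, row=3), since owner is Ben.
No match: (mark=star, face=up, pile=6, owner=Cal, row=4), since owner is Cal.
No match: (mark=cross, face=down, pile=2, owner=Ada, row=1), since owner is Ada.
No match: (mark=none, face=down, pile=2, owner=Dee, row=4), since owner is Dee.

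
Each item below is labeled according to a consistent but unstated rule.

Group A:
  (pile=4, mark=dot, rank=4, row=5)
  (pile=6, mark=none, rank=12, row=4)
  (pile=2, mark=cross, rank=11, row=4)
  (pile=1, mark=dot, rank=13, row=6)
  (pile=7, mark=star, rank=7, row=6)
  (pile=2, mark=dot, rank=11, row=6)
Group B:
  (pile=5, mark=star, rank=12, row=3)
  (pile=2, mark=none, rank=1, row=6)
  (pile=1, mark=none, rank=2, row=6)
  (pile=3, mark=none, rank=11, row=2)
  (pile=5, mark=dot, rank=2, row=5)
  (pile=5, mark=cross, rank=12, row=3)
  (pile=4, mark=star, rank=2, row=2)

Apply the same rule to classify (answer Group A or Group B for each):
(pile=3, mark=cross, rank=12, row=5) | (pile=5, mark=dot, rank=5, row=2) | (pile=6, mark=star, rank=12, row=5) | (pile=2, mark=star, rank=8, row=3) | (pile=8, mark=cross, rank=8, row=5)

The distinguishing property — row ≥ 4 AND rank ≥ 4 — holds for all the 'Group A' cases and none of the 'Group B' cases.
(pile=3, mark=cross, rank=12, row=5): Group A (row = 5, rank = 12).
(pile=5, mark=dot, rank=5, row=2): Group B (row = 2, rank = 5).
(pile=6, mark=star, rank=12, row=5): Group A (row = 5, rank = 12).
(pile=2, mark=star, rank=8, row=3): Group B (row = 3, rank = 8).
(pile=8, mark=cross, rank=8, row=5): Group A (row = 5, rank = 8).

Group A, Group B, Group A, Group B, Group A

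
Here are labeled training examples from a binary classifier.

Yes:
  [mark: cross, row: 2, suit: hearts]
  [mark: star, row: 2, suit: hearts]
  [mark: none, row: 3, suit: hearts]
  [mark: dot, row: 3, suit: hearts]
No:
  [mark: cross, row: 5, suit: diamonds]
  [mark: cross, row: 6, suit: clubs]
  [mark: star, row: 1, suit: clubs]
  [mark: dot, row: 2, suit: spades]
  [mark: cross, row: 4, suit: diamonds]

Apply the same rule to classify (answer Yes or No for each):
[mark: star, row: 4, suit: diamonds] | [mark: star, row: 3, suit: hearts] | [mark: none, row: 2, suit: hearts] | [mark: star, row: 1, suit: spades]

No, Yes, Yes, No

Looking at the examples, the only property every 'Yes' case has and every 'No' case lacks is: suit is hearts.
[mark: star, row: 4, suit: diamonds]: suit is diamonds, lacks this property → No. [mark: star, row: 3, suit: hearts]: suit is hearts, passes → Yes. [mark: none, row: 2, suit: hearts]: suit is hearts, passes → Yes. [mark: star, row: 1, suit: spades]: suit is spades, lacks this property → No.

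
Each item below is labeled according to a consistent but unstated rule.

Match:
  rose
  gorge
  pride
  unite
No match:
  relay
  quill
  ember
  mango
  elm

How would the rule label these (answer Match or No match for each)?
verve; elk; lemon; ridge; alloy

Rule: ends with 'e'. This holds for each 'Match' example and fails for each 'No match' one.

Match, No match, No match, Match, No match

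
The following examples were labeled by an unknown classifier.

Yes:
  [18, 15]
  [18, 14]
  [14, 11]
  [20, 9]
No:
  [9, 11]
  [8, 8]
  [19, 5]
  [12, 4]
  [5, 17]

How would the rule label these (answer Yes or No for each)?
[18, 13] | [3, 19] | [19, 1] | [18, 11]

Yes, No, No, Yes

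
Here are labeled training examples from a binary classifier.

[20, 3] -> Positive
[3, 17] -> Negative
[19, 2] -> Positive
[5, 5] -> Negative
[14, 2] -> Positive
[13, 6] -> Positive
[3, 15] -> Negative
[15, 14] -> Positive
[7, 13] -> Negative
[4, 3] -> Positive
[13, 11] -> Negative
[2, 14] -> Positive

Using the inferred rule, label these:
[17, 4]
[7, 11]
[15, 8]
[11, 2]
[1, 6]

The classifier is using: product is even.
[17, 4] — 17·4 = 68, hence Positive. [7, 11] — 7·11 = 77, hence Negative. [15, 8] — 15·8 = 120, hence Positive. [11, 2] — 11·2 = 22, hence Positive. [1, 6] — 1·6 = 6, hence Positive.

Positive, Negative, Positive, Positive, Positive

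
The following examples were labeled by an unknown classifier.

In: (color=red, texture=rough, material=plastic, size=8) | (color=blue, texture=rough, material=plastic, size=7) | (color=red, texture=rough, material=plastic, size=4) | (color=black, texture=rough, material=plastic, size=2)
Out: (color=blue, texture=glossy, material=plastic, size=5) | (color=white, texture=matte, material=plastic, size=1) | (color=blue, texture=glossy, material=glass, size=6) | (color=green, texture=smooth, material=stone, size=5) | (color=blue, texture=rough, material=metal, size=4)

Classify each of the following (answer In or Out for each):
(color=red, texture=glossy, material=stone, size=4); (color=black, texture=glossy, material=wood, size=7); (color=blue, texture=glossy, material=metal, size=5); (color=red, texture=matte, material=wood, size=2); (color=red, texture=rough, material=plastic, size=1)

Out, Out, Out, Out, In

All 'In' examples share one property — texture is rough AND material is plastic — and every 'Out' example lacks it.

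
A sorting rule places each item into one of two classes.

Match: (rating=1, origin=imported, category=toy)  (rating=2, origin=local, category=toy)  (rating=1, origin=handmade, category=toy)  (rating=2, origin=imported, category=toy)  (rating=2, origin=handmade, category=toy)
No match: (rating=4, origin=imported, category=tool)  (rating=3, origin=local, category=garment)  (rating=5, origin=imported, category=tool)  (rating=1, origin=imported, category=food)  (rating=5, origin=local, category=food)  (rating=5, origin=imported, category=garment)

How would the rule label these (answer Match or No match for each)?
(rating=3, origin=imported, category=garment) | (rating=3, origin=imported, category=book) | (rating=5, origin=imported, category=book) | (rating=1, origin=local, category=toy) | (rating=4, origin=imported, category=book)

No match, No match, No match, Match, No match

Every 'Match' example satisfies: category is toy. None of the 'No match' examples do.
(rating=3, origin=imported, category=garment) — category is garment, hence No match.
(rating=3, origin=imported, category=book) — category is book, hence No match.
(rating=5, origin=imported, category=book) — category is book, hence No match.
(rating=1, origin=local, category=toy) — category is toy, hence Match.
(rating=4, origin=imported, category=book) — category is book, hence No match.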